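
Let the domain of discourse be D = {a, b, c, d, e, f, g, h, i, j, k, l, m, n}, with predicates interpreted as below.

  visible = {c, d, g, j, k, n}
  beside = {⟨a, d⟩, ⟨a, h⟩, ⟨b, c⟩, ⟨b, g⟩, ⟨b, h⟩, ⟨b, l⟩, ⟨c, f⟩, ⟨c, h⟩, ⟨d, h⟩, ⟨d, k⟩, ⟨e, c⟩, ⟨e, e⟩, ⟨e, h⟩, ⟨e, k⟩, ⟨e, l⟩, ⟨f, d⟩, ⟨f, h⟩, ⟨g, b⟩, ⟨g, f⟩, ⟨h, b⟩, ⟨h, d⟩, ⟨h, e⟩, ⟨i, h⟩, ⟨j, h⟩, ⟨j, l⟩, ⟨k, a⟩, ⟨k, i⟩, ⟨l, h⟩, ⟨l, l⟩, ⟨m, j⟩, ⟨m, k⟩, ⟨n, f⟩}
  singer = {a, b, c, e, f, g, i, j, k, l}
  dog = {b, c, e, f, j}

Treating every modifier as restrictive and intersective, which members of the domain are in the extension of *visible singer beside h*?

⟦beside h⟧ = {x : ⟨x, h⟩ ∈ ⟦beside⟧} = {a, b, c, d, e, f, i, j, l}
⟦singer⟧ = {a, b, c, e, f, g, i, j, k, l}
… ∩ ⟦beside h⟧ = {a, b, c, e, f, g, i, j, k, l} ∩ {a, b, c, d, e, f, i, j, l} = {a, b, c, e, f, i, j, l}
… ∩ ⟦visible⟧ = {a, b, c, e, f, i, j, l} ∩ {c, d, g, j, k, n} = {c, j}
So ⟦visible singer beside h⟧ = {c, j}.

{c, j}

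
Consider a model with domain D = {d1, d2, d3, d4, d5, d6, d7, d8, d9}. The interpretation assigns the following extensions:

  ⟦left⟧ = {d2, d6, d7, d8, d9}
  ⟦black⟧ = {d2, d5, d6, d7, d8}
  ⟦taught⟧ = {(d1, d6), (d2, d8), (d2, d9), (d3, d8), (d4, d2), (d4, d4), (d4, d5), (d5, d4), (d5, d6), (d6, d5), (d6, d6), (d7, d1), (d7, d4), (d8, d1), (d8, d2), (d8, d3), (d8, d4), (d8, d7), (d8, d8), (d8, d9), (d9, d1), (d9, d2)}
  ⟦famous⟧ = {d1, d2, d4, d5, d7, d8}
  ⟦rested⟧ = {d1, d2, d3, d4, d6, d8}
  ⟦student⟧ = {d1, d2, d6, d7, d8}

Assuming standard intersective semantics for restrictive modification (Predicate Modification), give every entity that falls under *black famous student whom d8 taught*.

{d2, d7, d8}

⟦whom d8 taught⟧ = {x : ⟨d8, x⟩ ∈ ⟦taught⟧} = {d1, d2, d3, d4, d7, d8, d9}
⟦student⟧ = {d1, d2, d6, d7, d8}
… ∩ ⟦whom d8 taught⟧ = {d1, d2, d6, d7, d8} ∩ {d1, d2, d3, d4, d7, d8, d9} = {d1, d2, d7, d8}
… ∩ ⟦black⟧ = {d1, d2, d7, d8} ∩ {d2, d5, d6, d7, d8} = {d2, d7, d8}
… ∩ ⟦famous⟧ = {d2, d7, d8} ∩ {d1, d2, d4, d5, d7, d8} = {d2, d7, d8}
So ⟦black famous student whom d8 taught⟧ = {d2, d7, d8}.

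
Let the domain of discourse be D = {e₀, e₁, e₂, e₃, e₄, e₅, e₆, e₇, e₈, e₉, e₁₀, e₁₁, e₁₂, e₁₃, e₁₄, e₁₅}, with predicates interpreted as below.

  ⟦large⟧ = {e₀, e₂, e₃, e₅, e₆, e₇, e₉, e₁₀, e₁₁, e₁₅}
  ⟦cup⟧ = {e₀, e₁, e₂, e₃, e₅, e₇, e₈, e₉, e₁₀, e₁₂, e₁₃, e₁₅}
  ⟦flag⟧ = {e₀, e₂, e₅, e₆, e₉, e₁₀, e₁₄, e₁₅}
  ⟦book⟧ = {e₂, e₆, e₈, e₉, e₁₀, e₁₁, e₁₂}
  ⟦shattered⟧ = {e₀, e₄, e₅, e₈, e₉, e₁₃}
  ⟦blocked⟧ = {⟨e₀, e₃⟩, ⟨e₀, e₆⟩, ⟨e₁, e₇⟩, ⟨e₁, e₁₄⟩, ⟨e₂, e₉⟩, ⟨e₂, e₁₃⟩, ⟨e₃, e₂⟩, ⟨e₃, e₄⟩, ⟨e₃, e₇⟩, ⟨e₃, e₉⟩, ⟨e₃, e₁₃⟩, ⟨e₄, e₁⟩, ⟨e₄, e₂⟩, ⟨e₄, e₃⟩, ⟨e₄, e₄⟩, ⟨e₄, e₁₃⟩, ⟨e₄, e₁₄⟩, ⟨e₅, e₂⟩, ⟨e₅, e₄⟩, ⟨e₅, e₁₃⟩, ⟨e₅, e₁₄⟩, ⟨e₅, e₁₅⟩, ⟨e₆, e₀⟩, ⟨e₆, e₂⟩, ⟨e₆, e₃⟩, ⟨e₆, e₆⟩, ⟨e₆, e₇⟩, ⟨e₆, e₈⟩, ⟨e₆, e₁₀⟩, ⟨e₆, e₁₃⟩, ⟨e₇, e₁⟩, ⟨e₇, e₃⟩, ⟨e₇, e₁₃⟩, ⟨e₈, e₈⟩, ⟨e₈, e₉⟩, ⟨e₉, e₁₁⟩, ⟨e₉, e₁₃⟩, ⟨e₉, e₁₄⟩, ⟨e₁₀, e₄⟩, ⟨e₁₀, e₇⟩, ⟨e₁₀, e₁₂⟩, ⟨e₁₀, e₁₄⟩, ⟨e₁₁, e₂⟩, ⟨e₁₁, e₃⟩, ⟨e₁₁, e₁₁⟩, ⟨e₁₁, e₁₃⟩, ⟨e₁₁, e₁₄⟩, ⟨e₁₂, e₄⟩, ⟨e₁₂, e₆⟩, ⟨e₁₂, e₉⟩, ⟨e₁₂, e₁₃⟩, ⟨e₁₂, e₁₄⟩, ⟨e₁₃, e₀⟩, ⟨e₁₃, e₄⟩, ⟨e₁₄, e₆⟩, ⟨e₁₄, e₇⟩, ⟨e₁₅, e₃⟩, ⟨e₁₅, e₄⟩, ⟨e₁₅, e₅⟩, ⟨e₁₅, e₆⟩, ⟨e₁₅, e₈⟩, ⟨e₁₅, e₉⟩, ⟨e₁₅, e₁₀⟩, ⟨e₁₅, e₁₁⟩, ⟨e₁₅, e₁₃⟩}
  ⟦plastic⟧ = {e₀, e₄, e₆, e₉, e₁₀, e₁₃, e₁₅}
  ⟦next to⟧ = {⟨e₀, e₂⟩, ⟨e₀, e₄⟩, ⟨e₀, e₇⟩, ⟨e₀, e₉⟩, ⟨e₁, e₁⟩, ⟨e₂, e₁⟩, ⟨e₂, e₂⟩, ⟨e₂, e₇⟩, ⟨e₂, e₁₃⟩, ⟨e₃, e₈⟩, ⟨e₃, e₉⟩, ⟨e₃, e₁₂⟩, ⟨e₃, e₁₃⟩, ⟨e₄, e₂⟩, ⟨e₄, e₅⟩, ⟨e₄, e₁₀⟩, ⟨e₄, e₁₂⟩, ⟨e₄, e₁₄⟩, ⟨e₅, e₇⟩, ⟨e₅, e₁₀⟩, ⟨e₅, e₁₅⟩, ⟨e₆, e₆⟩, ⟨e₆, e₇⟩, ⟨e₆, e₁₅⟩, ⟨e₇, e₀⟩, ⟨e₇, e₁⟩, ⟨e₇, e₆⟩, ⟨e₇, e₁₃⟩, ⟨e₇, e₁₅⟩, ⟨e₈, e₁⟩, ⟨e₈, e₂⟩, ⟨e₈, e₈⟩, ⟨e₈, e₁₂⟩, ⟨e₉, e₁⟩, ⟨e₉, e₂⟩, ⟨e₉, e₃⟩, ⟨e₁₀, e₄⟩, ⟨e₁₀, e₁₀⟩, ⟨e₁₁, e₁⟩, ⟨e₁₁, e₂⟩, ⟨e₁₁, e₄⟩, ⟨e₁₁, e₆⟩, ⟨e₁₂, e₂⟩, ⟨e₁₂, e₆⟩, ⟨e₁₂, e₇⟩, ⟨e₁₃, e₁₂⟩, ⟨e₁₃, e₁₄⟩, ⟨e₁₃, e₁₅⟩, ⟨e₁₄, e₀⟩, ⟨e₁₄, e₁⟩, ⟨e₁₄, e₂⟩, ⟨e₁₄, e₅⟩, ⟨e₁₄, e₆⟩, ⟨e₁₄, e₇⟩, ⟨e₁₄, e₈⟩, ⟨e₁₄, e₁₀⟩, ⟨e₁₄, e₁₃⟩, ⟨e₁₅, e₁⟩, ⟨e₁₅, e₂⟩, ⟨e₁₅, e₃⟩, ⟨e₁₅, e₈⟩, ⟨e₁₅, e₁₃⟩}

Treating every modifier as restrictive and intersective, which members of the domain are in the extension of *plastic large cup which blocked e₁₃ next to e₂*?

⟦which blocked e₁₃⟧ = {x : ⟨x, e₁₃⟩ ∈ ⟦blocked⟧} = {e₂, e₃, e₄, e₅, e₆, e₇, e₉, e₁₁, e₁₂, e₁₅}
⟦next to e₂⟧ = {x : ⟨x, e₂⟩ ∈ ⟦next to⟧} = {e₀, e₂, e₄, e₈, e₉, e₁₁, e₁₂, e₁₄, e₁₅}
⟦cup⟧ = {e₀, e₁, e₂, e₃, e₅, e₇, e₈, e₉, e₁₀, e₁₂, e₁₃, e₁₅}
… ∩ ⟦which blocked e₁₃⟧ = {e₀, e₁, e₂, e₃, e₅, e₇, e₈, e₉, e₁₀, e₁₂, e₁₃, e₁₅} ∩ {e₂, e₃, e₄, e₅, e₆, e₇, e₉, e₁₁, e₁₂, e₁₅} = {e₂, e₃, e₅, e₇, e₉, e₁₂, e₁₅}
… ∩ ⟦next to e₂⟧ = {e₂, e₃, e₅, e₇, e₉, e₁₂, e₁₅} ∩ {e₀, e₂, e₄, e₈, e₉, e₁₁, e₁₂, e₁₄, e₁₅} = {e₂, e₉, e₁₂, e₁₅}
… ∩ ⟦plastic⟧ = {e₂, e₉, e₁₂, e₁₅} ∩ {e₀, e₄, e₆, e₉, e₁₀, e₁₃, e₁₅} = {e₉, e₁₅}
… ∩ ⟦large⟧ = {e₉, e₁₅} ∩ {e₀, e₂, e₃, e₅, e₆, e₇, e₉, e₁₀, e₁₁, e₁₅} = {e₉, e₁₅}
So ⟦plastic large cup which blocked e₁₃ next to e₂⟧ = {e₉, e₁₅}.

{e₉, e₁₅}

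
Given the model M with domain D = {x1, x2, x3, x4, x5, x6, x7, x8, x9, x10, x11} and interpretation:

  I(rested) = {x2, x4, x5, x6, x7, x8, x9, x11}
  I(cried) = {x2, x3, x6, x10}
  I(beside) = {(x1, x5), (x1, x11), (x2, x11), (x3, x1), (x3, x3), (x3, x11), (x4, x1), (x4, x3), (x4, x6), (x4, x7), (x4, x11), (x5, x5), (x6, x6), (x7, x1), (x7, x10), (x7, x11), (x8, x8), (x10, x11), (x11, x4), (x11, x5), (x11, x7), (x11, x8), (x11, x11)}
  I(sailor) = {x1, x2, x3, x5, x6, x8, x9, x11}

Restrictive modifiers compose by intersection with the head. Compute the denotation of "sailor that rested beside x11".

⟦that rested⟧ = ⟦rested⟧ = {x2, x4, x5, x6, x7, x8, x9, x11}
⟦beside x11⟧ = {x : ⟨x, x11⟩ ∈ ⟦beside⟧} = {x1, x2, x3, x4, x7, x10, x11}
⟦sailor⟧ = {x1, x2, x3, x5, x6, x8, x9, x11}
… ∩ ⟦that rested⟧ = {x1, x2, x3, x5, x6, x8, x9, x11} ∩ {x2, x4, x5, x6, x7, x8, x9, x11} = {x2, x5, x6, x8, x9, x11}
… ∩ ⟦beside x11⟧ = {x2, x5, x6, x8, x9, x11} ∩ {x1, x2, x3, x4, x7, x10, x11} = {x2, x11}
So ⟦sailor that rested beside x11⟧ = {x2, x11}.

{x2, x11}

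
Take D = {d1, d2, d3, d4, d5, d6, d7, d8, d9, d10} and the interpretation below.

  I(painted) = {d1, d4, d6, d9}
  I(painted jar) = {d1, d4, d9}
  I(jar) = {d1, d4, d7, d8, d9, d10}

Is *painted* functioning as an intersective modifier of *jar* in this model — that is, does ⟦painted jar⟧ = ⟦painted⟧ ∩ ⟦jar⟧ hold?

yes

⟦painted⟧ ∩ ⟦jar⟧ = {d1, d4, d6, d9} ∩ {d1, d4, d7, d8, d9, d10} = {d1, d4, d9}
Observed ⟦painted jar⟧ = {d1, d4, d9}.
These coincide, so the modifier is intersective here.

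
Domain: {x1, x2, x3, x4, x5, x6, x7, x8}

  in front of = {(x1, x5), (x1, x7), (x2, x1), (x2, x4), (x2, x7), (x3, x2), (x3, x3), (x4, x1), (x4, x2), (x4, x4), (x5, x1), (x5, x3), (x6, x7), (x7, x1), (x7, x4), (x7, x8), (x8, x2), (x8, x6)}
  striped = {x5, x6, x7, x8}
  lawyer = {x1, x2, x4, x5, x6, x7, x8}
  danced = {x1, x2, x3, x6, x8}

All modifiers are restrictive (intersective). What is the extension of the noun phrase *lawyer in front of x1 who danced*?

{x2}

⟦in front of x1⟧ = {x : ⟨x, x1⟩ ∈ ⟦in front of⟧} = {x2, x4, x5, x7}
⟦who danced⟧ = ⟦danced⟧ = {x1, x2, x3, x6, x8}
⟦lawyer⟧ = {x1, x2, x4, x5, x6, x7, x8}
… ∩ ⟦in front of x1⟧ = {x1, x2, x4, x5, x6, x7, x8} ∩ {x2, x4, x5, x7} = {x2, x4, x5, x7}
… ∩ ⟦who danced⟧ = {x2, x4, x5, x7} ∩ {x1, x2, x3, x6, x8} = {x2}
So ⟦lawyer in front of x1 who danced⟧ = {x2}.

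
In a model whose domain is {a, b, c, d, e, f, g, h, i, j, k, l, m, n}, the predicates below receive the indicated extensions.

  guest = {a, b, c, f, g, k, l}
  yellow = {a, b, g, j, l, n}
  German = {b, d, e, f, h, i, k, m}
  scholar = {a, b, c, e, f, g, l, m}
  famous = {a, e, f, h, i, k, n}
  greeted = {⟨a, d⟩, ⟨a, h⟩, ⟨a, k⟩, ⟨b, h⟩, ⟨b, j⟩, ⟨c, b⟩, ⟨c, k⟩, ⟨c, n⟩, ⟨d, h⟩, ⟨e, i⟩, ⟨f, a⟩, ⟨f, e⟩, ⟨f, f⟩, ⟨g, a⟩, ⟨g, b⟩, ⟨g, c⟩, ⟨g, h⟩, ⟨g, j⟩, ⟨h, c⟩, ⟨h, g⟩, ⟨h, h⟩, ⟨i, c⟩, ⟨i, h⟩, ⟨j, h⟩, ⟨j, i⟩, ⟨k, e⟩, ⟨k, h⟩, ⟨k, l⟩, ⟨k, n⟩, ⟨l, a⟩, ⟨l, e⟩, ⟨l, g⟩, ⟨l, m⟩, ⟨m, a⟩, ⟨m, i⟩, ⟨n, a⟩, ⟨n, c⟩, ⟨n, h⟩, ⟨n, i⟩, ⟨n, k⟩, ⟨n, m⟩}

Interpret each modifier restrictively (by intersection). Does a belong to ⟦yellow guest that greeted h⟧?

⟦that greeted h⟧ = {x : ⟨x, h⟩ ∈ ⟦greeted⟧} = {a, b, d, g, h, i, j, k, n}
⟦guest⟧ = {a, b, c, f, g, k, l}
… ∩ ⟦that greeted h⟧ = {a, b, c, f, g, k, l} ∩ {a, b, d, g, h, i, j, k, n} = {a, b, g, k}
… ∩ ⟦yellow⟧ = {a, b, g, k} ∩ {a, b, g, j, l, n} = {a, b, g}
⟦yellow guest that greeted h⟧ = {a, b, g}; a ∈ this set.

yes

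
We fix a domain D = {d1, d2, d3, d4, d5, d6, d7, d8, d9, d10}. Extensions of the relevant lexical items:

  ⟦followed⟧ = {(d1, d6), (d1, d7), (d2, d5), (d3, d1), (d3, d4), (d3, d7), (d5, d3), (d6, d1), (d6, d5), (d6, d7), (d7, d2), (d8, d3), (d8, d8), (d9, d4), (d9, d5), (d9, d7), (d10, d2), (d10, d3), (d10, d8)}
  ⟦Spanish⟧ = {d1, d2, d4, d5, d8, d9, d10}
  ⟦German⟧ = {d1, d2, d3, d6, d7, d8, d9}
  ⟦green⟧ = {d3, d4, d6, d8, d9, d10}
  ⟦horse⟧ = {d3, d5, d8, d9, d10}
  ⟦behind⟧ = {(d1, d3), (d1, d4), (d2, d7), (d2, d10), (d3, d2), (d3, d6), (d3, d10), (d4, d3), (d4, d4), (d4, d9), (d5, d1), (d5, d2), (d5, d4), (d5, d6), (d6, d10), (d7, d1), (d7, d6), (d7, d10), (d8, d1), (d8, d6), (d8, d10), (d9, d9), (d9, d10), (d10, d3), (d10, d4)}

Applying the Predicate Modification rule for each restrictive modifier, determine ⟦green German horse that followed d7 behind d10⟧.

⟦that followed d7⟧ = {x : ⟨x, d7⟩ ∈ ⟦followed⟧} = {d1, d3, d6, d9}
⟦behind d10⟧ = {x : ⟨x, d10⟩ ∈ ⟦behind⟧} = {d2, d3, d6, d7, d8, d9}
⟦horse⟧ = {d3, d5, d8, d9, d10}
… ∩ ⟦that followed d7⟧ = {d3, d5, d8, d9, d10} ∩ {d1, d3, d6, d9} = {d3, d9}
… ∩ ⟦behind d10⟧ = {d3, d9} ∩ {d2, d3, d6, d7, d8, d9} = {d3, d9}
… ∩ ⟦green⟧ = {d3, d9} ∩ {d3, d4, d6, d8, d9, d10} = {d3, d9}
… ∩ ⟦German⟧ = {d3, d9} ∩ {d1, d2, d3, d6, d7, d8, d9} = {d3, d9}
So ⟦green German horse that followed d7 behind d10⟧ = {d3, d9}.

{d3, d9}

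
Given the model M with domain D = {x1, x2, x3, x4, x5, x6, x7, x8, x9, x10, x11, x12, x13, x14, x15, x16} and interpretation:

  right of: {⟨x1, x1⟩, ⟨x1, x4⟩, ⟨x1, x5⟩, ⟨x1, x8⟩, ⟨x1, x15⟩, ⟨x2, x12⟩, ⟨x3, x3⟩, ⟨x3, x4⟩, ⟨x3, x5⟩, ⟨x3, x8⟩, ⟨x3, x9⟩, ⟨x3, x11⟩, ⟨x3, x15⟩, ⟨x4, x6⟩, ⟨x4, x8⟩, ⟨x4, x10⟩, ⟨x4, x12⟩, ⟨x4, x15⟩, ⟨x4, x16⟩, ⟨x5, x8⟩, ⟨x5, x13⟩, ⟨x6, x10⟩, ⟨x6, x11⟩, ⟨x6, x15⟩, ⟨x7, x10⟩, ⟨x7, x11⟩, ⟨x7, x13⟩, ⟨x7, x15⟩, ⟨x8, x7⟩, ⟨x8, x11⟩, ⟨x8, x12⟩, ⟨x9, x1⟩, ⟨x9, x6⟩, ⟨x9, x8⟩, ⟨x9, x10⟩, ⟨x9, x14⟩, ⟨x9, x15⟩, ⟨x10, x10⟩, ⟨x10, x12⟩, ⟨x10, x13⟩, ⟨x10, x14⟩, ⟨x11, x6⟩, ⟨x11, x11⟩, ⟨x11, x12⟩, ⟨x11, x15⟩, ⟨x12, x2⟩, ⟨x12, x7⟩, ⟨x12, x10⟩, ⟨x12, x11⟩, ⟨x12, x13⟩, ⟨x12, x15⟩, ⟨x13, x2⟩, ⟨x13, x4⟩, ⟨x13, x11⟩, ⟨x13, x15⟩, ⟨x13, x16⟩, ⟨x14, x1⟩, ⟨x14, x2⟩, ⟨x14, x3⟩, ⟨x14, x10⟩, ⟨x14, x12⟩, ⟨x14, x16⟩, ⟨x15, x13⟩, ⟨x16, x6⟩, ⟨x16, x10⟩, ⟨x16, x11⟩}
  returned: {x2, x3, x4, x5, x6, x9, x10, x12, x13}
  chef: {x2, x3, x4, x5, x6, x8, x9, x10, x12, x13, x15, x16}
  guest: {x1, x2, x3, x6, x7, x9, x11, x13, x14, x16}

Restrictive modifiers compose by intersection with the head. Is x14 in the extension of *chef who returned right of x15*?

⟦who returned⟧ = ⟦returned⟧ = {x2, x3, x4, x5, x6, x9, x10, x12, x13}
⟦right of x15⟧ = {x : ⟨x, x15⟩ ∈ ⟦right of⟧} = {x1, x3, x4, x6, x7, x9, x11, x12, x13}
⟦chef⟧ = {x2, x3, x4, x5, x6, x8, x9, x10, x12, x13, x15, x16}
… ∩ ⟦who returned⟧ = {x2, x3, x4, x5, x6, x8, x9, x10, x12, x13, x15, x16} ∩ {x2, x3, x4, x5, x6, x9, x10, x12, x13} = {x2, x3, x4, x5, x6, x9, x10, x12, x13}
… ∩ ⟦right of x15⟧ = {x2, x3, x4, x5, x6, x9, x10, x12, x13} ∩ {x1, x3, x4, x6, x7, x9, x11, x12, x13} = {x3, x4, x6, x9, x12, x13}
⟦chef who returned right of x15⟧ = {x3, x4, x6, x9, x12, x13}; x14 ∉ this set.

no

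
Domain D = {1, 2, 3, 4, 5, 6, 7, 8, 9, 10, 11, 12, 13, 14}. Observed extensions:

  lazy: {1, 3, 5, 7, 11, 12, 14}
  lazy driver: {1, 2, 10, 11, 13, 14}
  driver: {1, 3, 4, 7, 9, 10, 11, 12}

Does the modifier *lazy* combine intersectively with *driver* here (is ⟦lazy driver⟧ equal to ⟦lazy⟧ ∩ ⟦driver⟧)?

⟦lazy⟧ ∩ ⟦driver⟧ = {1, 3, 5, 7, 11, 12, 14} ∩ {1, 3, 4, 7, 9, 10, 11, 12} = {1, 3, 7, 11, 12}
Observed ⟦lazy driver⟧ = {1, 2, 10, 11, 13, 14}.
These differ, so the modifier is not intersective in this model.

no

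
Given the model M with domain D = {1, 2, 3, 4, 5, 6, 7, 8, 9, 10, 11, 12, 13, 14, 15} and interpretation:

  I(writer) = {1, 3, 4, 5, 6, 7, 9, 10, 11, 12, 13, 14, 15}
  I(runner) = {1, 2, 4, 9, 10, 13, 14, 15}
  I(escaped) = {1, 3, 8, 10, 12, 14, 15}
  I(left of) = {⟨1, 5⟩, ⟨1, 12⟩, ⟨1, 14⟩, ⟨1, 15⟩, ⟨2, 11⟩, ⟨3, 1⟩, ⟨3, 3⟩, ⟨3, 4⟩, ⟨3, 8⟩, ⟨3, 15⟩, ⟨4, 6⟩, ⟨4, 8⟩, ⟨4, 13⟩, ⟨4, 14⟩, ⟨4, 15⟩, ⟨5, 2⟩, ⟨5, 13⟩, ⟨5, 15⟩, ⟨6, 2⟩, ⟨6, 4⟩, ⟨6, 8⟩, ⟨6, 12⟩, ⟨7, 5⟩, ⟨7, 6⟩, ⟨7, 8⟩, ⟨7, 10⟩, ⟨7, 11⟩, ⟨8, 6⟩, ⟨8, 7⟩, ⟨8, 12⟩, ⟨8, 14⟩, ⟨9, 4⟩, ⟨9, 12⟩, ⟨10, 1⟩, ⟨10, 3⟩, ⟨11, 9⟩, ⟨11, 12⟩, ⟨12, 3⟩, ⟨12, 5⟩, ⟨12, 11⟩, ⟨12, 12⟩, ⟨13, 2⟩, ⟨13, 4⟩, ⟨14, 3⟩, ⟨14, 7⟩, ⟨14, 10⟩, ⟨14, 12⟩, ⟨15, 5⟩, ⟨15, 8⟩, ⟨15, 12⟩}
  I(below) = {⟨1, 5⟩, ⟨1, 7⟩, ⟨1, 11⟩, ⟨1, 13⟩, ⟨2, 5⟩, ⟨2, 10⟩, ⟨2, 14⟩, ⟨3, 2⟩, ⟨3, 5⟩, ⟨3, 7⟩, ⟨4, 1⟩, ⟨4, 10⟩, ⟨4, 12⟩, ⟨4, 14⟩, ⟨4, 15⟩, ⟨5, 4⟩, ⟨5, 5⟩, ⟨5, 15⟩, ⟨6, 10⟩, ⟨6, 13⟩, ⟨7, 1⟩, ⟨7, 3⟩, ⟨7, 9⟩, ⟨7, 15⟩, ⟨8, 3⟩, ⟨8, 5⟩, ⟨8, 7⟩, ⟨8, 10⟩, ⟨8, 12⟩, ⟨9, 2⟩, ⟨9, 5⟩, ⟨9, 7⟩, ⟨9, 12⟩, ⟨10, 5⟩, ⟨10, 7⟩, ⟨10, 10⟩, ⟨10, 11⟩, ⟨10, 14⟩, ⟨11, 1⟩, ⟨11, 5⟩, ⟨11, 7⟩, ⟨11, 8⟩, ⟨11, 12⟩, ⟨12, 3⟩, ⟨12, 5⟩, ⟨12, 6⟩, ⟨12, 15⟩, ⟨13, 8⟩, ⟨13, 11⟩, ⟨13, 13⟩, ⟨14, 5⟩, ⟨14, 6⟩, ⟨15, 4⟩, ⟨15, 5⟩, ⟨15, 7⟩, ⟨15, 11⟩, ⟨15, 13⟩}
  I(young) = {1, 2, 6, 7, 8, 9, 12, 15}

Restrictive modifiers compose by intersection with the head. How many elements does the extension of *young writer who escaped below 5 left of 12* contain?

⟦who escaped⟧ = ⟦escaped⟧ = {1, 3, 8, 10, 12, 14, 15}
⟦below 5⟧ = {x : ⟨x, 5⟩ ∈ ⟦below⟧} = {1, 2, 3, 5, 8, 9, 10, 11, 12, 14, 15}
⟦left of 12⟧ = {x : ⟨x, 12⟩ ∈ ⟦left of⟧} = {1, 6, 8, 9, 11, 12, 14, 15}
⟦writer⟧ = {1, 3, 4, 5, 6, 7, 9, 10, 11, 12, 13, 14, 15}
… ∩ ⟦who escaped⟧ = {1, 3, 4, 5, 6, 7, 9, 10, 11, 12, 13, 14, 15} ∩ {1, 3, 8, 10, 12, 14, 15} = {1, 3, 10, 12, 14, 15}
… ∩ ⟦below 5⟧ = {1, 3, 10, 12, 14, 15} ∩ {1, 2, 3, 5, 8, 9, 10, 11, 12, 14, 15} = {1, 3, 10, 12, 14, 15}
… ∩ ⟦left of 12⟧ = {1, 3, 10, 12, 14, 15} ∩ {1, 6, 8, 9, 11, 12, 14, 15} = {1, 12, 14, 15}
… ∩ ⟦young⟧ = {1, 12, 14, 15} ∩ {1, 2, 6, 7, 8, 9, 12, 15} = {1, 12, 15}
⟦young writer who escaped below 5 left of 12⟧ = {1, 12, 15}, so the cardinality is 3.

3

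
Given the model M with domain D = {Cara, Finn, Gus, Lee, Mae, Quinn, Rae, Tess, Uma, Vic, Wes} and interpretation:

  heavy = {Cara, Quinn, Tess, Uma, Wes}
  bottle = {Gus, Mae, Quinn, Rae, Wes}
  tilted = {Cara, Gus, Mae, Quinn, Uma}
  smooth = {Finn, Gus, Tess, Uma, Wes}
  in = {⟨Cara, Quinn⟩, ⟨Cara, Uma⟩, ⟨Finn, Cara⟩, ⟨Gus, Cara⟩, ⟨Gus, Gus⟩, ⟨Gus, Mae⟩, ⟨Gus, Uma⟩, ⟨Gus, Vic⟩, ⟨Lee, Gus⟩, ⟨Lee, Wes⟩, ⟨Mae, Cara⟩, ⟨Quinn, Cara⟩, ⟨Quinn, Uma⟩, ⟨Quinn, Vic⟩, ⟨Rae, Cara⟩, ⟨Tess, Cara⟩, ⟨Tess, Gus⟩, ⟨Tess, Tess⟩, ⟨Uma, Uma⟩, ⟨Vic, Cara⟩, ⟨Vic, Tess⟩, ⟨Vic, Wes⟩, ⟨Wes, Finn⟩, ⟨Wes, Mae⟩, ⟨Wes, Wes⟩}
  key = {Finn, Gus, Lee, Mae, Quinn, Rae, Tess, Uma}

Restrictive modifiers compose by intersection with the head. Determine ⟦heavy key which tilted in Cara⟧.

⟦which tilted⟧ = ⟦tilted⟧ = {Cara, Gus, Mae, Quinn, Uma}
⟦in Cara⟧ = {x : ⟨x, Cara⟩ ∈ ⟦in⟧} = {Finn, Gus, Mae, Quinn, Rae, Tess, Vic}
⟦key⟧ = {Finn, Gus, Lee, Mae, Quinn, Rae, Tess, Uma}
… ∩ ⟦which tilted⟧ = {Finn, Gus, Lee, Mae, Quinn, Rae, Tess, Uma} ∩ {Cara, Gus, Mae, Quinn, Uma} = {Gus, Mae, Quinn, Uma}
… ∩ ⟦in Cara⟧ = {Gus, Mae, Quinn, Uma} ∩ {Finn, Gus, Mae, Quinn, Rae, Tess, Vic} = {Gus, Mae, Quinn}
… ∩ ⟦heavy⟧ = {Gus, Mae, Quinn} ∩ {Cara, Quinn, Tess, Uma, Wes} = {Quinn}
So ⟦heavy key which tilted in Cara⟧ = {Quinn}.

{Quinn}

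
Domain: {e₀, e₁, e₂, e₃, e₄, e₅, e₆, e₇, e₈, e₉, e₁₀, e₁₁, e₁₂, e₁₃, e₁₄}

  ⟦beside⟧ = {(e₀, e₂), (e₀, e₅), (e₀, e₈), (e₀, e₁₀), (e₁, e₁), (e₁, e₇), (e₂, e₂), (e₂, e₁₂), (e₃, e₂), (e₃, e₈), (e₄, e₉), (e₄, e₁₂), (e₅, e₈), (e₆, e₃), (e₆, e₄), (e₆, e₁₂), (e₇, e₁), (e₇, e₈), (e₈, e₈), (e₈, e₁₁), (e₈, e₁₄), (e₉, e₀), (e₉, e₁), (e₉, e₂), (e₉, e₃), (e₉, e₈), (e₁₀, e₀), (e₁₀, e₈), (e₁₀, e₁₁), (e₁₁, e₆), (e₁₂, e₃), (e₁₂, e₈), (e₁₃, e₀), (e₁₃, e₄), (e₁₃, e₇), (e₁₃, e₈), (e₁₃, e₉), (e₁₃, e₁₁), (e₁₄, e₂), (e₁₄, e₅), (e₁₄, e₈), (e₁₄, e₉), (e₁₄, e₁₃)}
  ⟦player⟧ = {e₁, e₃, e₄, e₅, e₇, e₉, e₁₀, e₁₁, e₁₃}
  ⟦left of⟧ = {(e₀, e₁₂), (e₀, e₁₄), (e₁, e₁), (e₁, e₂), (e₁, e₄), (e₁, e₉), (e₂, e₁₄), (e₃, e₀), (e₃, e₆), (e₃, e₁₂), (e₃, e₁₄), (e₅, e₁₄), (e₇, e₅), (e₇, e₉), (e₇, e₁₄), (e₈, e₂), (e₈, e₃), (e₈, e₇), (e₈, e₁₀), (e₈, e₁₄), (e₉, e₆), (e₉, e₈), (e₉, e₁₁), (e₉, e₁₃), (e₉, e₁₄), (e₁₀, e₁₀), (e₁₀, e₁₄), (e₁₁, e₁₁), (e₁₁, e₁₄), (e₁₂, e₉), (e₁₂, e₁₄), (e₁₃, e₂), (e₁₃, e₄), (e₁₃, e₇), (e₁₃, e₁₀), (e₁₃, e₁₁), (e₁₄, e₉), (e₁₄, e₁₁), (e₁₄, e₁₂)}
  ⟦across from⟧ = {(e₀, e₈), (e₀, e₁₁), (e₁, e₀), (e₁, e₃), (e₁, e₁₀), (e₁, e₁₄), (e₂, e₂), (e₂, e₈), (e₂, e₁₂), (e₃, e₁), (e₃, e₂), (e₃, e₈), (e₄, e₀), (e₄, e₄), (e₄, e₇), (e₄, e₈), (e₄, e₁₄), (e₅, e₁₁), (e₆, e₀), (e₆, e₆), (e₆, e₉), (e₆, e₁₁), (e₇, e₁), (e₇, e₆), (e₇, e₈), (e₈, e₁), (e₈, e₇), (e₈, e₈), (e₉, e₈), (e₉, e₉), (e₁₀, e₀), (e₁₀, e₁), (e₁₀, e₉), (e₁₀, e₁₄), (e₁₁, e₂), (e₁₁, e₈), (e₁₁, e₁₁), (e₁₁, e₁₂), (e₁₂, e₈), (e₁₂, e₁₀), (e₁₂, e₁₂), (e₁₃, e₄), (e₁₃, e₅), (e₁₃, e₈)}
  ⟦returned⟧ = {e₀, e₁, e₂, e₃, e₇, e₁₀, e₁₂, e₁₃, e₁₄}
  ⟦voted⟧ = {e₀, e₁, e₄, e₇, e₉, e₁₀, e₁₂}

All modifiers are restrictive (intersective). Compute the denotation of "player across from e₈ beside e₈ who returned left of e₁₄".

⟦across from e₈⟧ = {x : ⟨x, e₈⟩ ∈ ⟦across from⟧} = {e₀, e₂, e₃, e₄, e₇, e₈, e₉, e₁₁, e₁₂, e₁₃}
⟦beside e₈⟧ = {x : ⟨x, e₈⟩ ∈ ⟦beside⟧} = {e₀, e₃, e₅, e₇, e₈, e₉, e₁₀, e₁₂, e₁₃, e₁₄}
⟦who returned⟧ = ⟦returned⟧ = {e₀, e₁, e₂, e₃, e₇, e₁₀, e₁₂, e₁₃, e₁₄}
⟦left of e₁₄⟧ = {x : ⟨x, e₁₄⟩ ∈ ⟦left of⟧} = {e₀, e₂, e₃, e₅, e₇, e₈, e₉, e₁₀, e₁₁, e₁₂}
⟦player⟧ = {e₁, e₃, e₄, e₅, e₇, e₉, e₁₀, e₁₁, e₁₃}
… ∩ ⟦across from e₈⟧ = {e₁, e₃, e₄, e₅, e₇, e₉, e₁₀, e₁₁, e₁₃} ∩ {e₀, e₂, e₃, e₄, e₇, e₈, e₉, e₁₁, e₁₂, e₁₃} = {e₃, e₄, e₇, e₉, e₁₁, e₁₃}
… ∩ ⟦beside e₈⟧ = {e₃, e₄, e₇, e₉, e₁₁, e₁₃} ∩ {e₀, e₃, e₅, e₇, e₈, e₉, e₁₀, e₁₂, e₁₃, e₁₄} = {e₃, e₇, e₉, e₁₃}
… ∩ ⟦who returned⟧ = {e₃, e₇, e₉, e₁₃} ∩ {e₀, e₁, e₂, e₃, e₇, e₁₀, e₁₂, e₁₃, e₁₄} = {e₃, e₇, e₁₃}
… ∩ ⟦left of e₁₄⟧ = {e₃, e₇, e₁₃} ∩ {e₀, e₂, e₃, e₅, e₇, e₈, e₉, e₁₀, e₁₁, e₁₂} = {e₃, e₇}
So ⟦player across from e₈ beside e₈ who returned left of e₁₄⟧ = {e₃, e₇}.

{e₃, e₇}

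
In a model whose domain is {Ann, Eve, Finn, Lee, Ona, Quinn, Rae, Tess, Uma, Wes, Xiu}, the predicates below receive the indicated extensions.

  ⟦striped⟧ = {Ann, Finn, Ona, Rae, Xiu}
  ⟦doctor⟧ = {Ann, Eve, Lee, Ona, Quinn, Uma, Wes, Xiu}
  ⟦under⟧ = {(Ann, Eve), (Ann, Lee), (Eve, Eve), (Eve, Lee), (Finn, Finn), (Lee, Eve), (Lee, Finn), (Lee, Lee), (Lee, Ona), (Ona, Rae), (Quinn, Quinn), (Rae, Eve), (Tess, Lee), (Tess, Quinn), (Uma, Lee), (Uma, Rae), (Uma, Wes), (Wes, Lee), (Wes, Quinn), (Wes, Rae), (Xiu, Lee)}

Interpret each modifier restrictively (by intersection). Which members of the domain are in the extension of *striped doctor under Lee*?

{Ann, Xiu}

⟦under Lee⟧ = {x : ⟨x, Lee⟩ ∈ ⟦under⟧} = {Ann, Eve, Lee, Tess, Uma, Wes, Xiu}
⟦doctor⟧ = {Ann, Eve, Lee, Ona, Quinn, Uma, Wes, Xiu}
… ∩ ⟦under Lee⟧ = {Ann, Eve, Lee, Ona, Quinn, Uma, Wes, Xiu} ∩ {Ann, Eve, Lee, Tess, Uma, Wes, Xiu} = {Ann, Eve, Lee, Uma, Wes, Xiu}
… ∩ ⟦striped⟧ = {Ann, Eve, Lee, Uma, Wes, Xiu} ∩ {Ann, Finn, Ona, Rae, Xiu} = {Ann, Xiu}
So ⟦striped doctor under Lee⟧ = {Ann, Xiu}.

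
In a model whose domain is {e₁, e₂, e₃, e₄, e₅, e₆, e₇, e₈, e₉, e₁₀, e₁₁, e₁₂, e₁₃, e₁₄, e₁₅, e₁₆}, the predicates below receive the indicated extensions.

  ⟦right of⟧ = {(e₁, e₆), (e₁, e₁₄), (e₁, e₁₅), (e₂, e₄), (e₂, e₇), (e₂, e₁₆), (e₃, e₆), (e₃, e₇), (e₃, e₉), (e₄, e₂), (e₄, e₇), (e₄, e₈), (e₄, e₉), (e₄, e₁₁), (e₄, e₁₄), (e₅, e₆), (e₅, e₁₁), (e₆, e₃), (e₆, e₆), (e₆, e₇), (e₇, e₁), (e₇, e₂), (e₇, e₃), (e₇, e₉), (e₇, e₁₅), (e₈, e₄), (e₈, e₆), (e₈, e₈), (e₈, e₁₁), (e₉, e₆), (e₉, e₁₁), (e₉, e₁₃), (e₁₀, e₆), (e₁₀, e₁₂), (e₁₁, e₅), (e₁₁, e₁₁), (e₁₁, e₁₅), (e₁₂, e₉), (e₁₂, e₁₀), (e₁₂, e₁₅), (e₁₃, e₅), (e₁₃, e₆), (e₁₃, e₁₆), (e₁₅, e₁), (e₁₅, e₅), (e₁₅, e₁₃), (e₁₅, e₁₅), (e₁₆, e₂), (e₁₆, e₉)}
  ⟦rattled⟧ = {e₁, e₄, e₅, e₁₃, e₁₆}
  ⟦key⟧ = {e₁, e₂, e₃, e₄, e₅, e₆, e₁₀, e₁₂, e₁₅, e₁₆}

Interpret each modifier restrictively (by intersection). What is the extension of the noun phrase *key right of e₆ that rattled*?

⟦right of e₆⟧ = {x : ⟨x, e₆⟩ ∈ ⟦right of⟧} = {e₁, e₃, e₅, e₆, e₈, e₉, e₁₀, e₁₃}
⟦that rattled⟧ = ⟦rattled⟧ = {e₁, e₄, e₅, e₁₃, e₁₆}
⟦key⟧ = {e₁, e₂, e₃, e₄, e₅, e₆, e₁₀, e₁₂, e₁₅, e₁₆}
… ∩ ⟦right of e₆⟧ = {e₁, e₂, e₃, e₄, e₅, e₆, e₁₀, e₁₂, e₁₅, e₁₆} ∩ {e₁, e₃, e₅, e₆, e₈, e₉, e₁₀, e₁₃} = {e₁, e₃, e₅, e₆, e₁₀}
… ∩ ⟦that rattled⟧ = {e₁, e₃, e₅, e₆, e₁₀} ∩ {e₁, e₄, e₅, e₁₃, e₁₆} = {e₁, e₅}
So ⟦key right of e₆ that rattled⟧ = {e₁, e₅}.

{e₁, e₅}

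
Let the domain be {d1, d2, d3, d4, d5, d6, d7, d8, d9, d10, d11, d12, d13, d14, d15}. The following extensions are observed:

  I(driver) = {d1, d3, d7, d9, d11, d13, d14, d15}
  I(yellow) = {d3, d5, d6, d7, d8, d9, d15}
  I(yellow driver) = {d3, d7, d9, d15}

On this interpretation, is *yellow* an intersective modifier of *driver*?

⟦yellow⟧ ∩ ⟦driver⟧ = {d3, d5, d6, d7, d8, d9, d15} ∩ {d1, d3, d7, d9, d11, d13, d14, d15} = {d3, d7, d9, d15}
Observed ⟦yellow driver⟧ = {d3, d7, d9, d15}.
These coincide, so the modifier is intersective here.

yes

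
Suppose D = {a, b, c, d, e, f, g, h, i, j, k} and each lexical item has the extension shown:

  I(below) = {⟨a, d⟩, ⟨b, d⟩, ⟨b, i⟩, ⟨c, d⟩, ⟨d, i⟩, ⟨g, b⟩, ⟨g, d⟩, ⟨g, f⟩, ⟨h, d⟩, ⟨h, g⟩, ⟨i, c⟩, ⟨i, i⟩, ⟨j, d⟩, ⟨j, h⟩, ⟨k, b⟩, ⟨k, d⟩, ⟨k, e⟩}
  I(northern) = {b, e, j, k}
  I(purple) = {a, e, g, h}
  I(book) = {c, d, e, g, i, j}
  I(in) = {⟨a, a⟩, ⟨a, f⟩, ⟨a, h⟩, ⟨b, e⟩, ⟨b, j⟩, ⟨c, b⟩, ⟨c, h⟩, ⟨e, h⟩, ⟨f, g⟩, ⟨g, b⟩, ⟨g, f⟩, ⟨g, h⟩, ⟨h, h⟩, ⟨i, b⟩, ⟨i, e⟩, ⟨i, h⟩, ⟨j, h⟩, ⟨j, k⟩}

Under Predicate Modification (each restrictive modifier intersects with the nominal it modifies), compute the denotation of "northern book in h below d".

⟦in h⟧ = {x : ⟨x, h⟩ ∈ ⟦in⟧} = {a, c, e, g, h, i, j}
⟦below d⟧ = {x : ⟨x, d⟩ ∈ ⟦below⟧} = {a, b, c, g, h, j, k}
⟦book⟧ = {c, d, e, g, i, j}
… ∩ ⟦in h⟧ = {c, d, e, g, i, j} ∩ {a, c, e, g, h, i, j} = {c, e, g, i, j}
… ∩ ⟦below d⟧ = {c, e, g, i, j} ∩ {a, b, c, g, h, j, k} = {c, g, j}
… ∩ ⟦northern⟧ = {c, g, j} ∩ {b, e, j, k} = {j}
So ⟦northern book in h below d⟧ = {j}.

{j}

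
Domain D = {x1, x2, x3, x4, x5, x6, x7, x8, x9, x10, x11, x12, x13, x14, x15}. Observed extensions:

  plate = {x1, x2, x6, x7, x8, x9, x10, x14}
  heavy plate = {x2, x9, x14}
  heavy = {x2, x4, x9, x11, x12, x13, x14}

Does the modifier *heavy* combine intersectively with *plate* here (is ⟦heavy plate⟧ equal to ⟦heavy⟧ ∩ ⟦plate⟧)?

⟦heavy⟧ ∩ ⟦plate⟧ = {x2, x4, x9, x11, x12, x13, x14} ∩ {x1, x2, x6, x7, x8, x9, x10, x14} = {x2, x9, x14}
Observed ⟦heavy plate⟧ = {x2, x9, x14}.
These coincide, so the modifier is intersective here.

yes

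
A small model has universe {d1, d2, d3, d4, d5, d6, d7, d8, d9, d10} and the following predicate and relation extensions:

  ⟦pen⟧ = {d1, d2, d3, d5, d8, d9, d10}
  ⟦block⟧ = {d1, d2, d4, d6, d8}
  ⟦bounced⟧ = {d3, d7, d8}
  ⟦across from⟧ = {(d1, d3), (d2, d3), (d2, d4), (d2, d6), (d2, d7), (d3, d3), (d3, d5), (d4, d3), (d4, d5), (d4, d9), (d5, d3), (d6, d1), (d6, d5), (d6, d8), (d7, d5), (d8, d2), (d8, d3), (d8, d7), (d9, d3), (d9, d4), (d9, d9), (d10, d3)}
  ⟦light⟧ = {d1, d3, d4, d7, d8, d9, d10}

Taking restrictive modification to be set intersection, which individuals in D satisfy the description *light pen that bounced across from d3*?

{d3, d8}

⟦that bounced⟧ = ⟦bounced⟧ = {d3, d7, d8}
⟦across from d3⟧ = {x : ⟨x, d3⟩ ∈ ⟦across from⟧} = {d1, d2, d3, d4, d5, d8, d9, d10}
⟦pen⟧ = {d1, d2, d3, d5, d8, d9, d10}
… ∩ ⟦that bounced⟧ = {d1, d2, d3, d5, d8, d9, d10} ∩ {d3, d7, d8} = {d3, d8}
… ∩ ⟦across from d3⟧ = {d3, d8} ∩ {d1, d2, d3, d4, d5, d8, d9, d10} = {d3, d8}
… ∩ ⟦light⟧ = {d3, d8} ∩ {d1, d3, d4, d7, d8, d9, d10} = {d3, d8}
So ⟦light pen that bounced across from d3⟧ = {d3, d8}.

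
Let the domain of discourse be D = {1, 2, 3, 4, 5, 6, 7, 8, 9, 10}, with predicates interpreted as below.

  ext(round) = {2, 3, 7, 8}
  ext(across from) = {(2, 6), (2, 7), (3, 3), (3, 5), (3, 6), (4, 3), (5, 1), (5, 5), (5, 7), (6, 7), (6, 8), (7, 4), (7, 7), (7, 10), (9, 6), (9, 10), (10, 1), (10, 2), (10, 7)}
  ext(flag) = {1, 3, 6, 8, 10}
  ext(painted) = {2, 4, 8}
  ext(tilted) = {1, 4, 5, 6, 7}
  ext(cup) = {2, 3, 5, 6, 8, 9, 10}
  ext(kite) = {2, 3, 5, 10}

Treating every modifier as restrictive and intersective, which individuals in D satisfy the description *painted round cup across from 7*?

{2}

⟦across from 7⟧ = {x : ⟨x, 7⟩ ∈ ⟦across from⟧} = {2, 5, 6, 7, 10}
⟦cup⟧ = {2, 3, 5, 6, 8, 9, 10}
… ∩ ⟦across from 7⟧ = {2, 3, 5, 6, 8, 9, 10} ∩ {2, 5, 6, 7, 10} = {2, 5, 6, 10}
… ∩ ⟦painted⟧ = {2, 5, 6, 10} ∩ {2, 4, 8} = {2}
… ∩ ⟦round⟧ = {2} ∩ {2, 3, 7, 8} = {2}
So ⟦painted round cup across from 7⟧ = {2}.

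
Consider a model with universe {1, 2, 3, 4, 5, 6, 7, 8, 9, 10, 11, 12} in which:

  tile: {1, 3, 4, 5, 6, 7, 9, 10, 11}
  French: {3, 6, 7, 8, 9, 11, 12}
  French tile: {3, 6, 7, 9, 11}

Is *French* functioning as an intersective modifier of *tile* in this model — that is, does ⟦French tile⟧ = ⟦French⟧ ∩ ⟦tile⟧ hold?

yes

⟦French⟧ ∩ ⟦tile⟧ = {3, 6, 7, 8, 9, 11, 12} ∩ {1, 3, 4, 5, 6, 7, 9, 10, 11} = {3, 6, 7, 9, 11}
Observed ⟦French tile⟧ = {3, 6, 7, 9, 11}.
These coincide, so the modifier is intersective here.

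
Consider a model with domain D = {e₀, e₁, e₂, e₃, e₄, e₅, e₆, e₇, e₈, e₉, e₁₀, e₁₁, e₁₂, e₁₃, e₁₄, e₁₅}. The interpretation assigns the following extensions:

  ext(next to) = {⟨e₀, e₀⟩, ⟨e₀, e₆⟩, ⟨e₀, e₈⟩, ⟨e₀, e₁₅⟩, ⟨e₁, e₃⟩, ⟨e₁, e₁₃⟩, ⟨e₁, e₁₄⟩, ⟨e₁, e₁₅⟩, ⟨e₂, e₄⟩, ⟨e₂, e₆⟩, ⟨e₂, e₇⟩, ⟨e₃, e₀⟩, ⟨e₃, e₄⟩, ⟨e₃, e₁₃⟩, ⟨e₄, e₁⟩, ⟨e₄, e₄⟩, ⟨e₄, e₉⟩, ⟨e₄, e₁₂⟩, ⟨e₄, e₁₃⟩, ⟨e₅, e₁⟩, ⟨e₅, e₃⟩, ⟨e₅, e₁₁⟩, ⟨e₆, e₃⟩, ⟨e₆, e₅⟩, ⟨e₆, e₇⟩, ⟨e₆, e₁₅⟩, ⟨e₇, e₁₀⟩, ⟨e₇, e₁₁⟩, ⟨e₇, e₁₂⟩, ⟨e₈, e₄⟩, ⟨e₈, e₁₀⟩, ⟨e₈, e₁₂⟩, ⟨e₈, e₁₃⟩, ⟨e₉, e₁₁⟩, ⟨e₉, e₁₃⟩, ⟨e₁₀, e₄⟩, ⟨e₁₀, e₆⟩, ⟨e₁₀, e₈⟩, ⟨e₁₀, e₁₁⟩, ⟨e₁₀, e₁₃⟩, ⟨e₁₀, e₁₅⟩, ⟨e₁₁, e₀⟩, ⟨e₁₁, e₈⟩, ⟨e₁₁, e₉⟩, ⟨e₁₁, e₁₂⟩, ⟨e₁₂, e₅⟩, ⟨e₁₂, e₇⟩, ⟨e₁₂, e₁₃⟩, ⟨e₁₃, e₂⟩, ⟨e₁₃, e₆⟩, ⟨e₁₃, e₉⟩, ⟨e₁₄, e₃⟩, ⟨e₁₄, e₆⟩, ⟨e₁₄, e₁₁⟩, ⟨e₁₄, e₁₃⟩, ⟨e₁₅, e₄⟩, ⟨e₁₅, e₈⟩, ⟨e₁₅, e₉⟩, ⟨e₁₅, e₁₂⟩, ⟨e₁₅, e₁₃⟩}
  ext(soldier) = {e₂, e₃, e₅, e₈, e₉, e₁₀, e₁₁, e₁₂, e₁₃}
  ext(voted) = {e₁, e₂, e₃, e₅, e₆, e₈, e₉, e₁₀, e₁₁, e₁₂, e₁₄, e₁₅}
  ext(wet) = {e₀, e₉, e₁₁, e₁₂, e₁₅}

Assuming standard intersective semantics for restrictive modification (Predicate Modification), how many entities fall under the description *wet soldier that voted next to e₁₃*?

2

⟦that voted⟧ = ⟦voted⟧ = {e₁, e₂, e₃, e₅, e₆, e₈, e₉, e₁₀, e₁₁, e₁₂, e₁₄, e₁₅}
⟦next to e₁₃⟧ = {x : ⟨x, e₁₃⟩ ∈ ⟦next to⟧} = {e₁, e₃, e₄, e₈, e₉, e₁₀, e₁₂, e₁₄, e₁₅}
⟦soldier⟧ = {e₂, e₃, e₅, e₈, e₉, e₁₀, e₁₁, e₁₂, e₁₃}
… ∩ ⟦that voted⟧ = {e₂, e₃, e₅, e₈, e₉, e₁₀, e₁₁, e₁₂, e₁₃} ∩ {e₁, e₂, e₃, e₅, e₆, e₈, e₉, e₁₀, e₁₁, e₁₂, e₁₄, e₁₅} = {e₂, e₃, e₅, e₈, e₉, e₁₀, e₁₁, e₁₂}
… ∩ ⟦next to e₁₃⟧ = {e₂, e₃, e₅, e₈, e₉, e₁₀, e₁₁, e₁₂} ∩ {e₁, e₃, e₄, e₈, e₉, e₁₀, e₁₂, e₁₄, e₁₅} = {e₃, e₈, e₉, e₁₀, e₁₂}
… ∩ ⟦wet⟧ = {e₃, e₈, e₉, e₁₀, e₁₂} ∩ {e₀, e₉, e₁₁, e₁₂, e₁₅} = {e₉, e₁₂}
⟦wet soldier that voted next to e₁₃⟧ = {e₉, e₁₂}, so the cardinality is 2.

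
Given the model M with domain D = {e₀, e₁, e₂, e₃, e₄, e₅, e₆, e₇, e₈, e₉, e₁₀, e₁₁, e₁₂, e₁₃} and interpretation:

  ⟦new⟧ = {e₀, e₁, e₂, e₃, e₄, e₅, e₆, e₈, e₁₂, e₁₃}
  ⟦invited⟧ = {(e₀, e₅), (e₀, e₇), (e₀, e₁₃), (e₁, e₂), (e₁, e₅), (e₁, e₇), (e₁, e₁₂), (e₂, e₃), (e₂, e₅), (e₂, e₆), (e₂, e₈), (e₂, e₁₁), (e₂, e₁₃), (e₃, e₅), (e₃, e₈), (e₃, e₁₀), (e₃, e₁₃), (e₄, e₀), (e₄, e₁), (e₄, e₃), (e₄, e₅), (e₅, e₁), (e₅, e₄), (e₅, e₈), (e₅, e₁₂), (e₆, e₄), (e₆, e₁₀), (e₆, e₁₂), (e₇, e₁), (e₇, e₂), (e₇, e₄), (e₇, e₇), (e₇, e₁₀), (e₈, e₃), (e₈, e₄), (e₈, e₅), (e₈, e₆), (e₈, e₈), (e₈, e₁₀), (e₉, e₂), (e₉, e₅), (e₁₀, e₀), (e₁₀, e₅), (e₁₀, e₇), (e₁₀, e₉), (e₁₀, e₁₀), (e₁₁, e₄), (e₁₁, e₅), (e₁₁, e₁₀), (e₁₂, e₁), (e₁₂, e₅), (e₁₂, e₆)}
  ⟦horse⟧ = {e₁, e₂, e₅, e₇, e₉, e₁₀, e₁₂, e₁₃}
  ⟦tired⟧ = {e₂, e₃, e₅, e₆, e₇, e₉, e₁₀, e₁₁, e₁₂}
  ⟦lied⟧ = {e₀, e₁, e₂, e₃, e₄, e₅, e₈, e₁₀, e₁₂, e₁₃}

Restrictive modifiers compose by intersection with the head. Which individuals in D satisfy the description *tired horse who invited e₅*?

⟦who invited e₅⟧ = {x : ⟨x, e₅⟩ ∈ ⟦invited⟧} = {e₀, e₁, e₂, e₃, e₄, e₈, e₉, e₁₀, e₁₁, e₁₂}
⟦horse⟧ = {e₁, e₂, e₅, e₇, e₉, e₁₀, e₁₂, e₁₃}
… ∩ ⟦who invited e₅⟧ = {e₁, e₂, e₅, e₇, e₉, e₁₀, e₁₂, e₁₃} ∩ {e₀, e₁, e₂, e₃, e₄, e₈, e₉, e₁₀, e₁₁, e₁₂} = {e₁, e₂, e₉, e₁₀, e₁₂}
… ∩ ⟦tired⟧ = {e₁, e₂, e₉, e₁₀, e₁₂} ∩ {e₂, e₃, e₅, e₆, e₇, e₉, e₁₀, e₁₁, e₁₂} = {e₂, e₉, e₁₀, e₁₂}
So ⟦tired horse who invited e₅⟧ = {e₂, e₉, e₁₀, e₁₂}.

{e₂, e₉, e₁₀, e₁₂}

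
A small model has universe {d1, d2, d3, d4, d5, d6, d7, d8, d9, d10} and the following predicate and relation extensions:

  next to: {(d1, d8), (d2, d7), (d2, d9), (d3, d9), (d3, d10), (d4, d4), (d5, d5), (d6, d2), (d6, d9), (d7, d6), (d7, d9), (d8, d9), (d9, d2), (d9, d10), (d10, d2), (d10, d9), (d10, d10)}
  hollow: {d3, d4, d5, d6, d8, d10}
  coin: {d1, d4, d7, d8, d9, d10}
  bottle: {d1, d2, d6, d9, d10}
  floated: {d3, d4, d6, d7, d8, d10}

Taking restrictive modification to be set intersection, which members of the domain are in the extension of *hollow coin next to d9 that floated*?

⟦next to d9⟧ = {x : ⟨x, d9⟩ ∈ ⟦next to⟧} = {d2, d3, d6, d7, d8, d10}
⟦that floated⟧ = ⟦floated⟧ = {d3, d4, d6, d7, d8, d10}
⟦coin⟧ = {d1, d4, d7, d8, d9, d10}
… ∩ ⟦next to d9⟧ = {d1, d4, d7, d8, d9, d10} ∩ {d2, d3, d6, d7, d8, d10} = {d7, d8, d10}
… ∩ ⟦that floated⟧ = {d7, d8, d10} ∩ {d3, d4, d6, d7, d8, d10} = {d7, d8, d10}
… ∩ ⟦hollow⟧ = {d7, d8, d10} ∩ {d3, d4, d5, d6, d8, d10} = {d8, d10}
So ⟦hollow coin next to d9 that floated⟧ = {d8, d10}.

{d8, d10}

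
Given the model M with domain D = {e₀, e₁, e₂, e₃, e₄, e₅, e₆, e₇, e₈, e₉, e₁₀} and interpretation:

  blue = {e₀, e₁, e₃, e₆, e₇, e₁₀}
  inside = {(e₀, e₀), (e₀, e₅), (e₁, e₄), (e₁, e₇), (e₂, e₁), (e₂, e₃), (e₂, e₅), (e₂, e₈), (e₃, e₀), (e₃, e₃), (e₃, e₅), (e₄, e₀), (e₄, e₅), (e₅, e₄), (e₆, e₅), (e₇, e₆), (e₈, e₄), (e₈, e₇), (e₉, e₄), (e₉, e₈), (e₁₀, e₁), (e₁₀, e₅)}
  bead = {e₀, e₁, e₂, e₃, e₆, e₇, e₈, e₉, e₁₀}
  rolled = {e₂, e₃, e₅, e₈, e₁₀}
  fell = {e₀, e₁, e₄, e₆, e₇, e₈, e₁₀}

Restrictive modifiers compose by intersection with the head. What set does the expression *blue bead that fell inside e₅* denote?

{e₀, e₆, e₁₀}

⟦that fell⟧ = ⟦fell⟧ = {e₀, e₁, e₄, e₆, e₇, e₈, e₁₀}
⟦inside e₅⟧ = {x : ⟨x, e₅⟩ ∈ ⟦inside⟧} = {e₀, e₂, e₃, e₄, e₆, e₁₀}
⟦bead⟧ = {e₀, e₁, e₂, e₃, e₆, e₇, e₈, e₉, e₁₀}
… ∩ ⟦that fell⟧ = {e₀, e₁, e₂, e₃, e₆, e₇, e₈, e₉, e₁₀} ∩ {e₀, e₁, e₄, e₆, e₇, e₈, e₁₀} = {e₀, e₁, e₆, e₇, e₈, e₁₀}
… ∩ ⟦inside e₅⟧ = {e₀, e₁, e₆, e₇, e₈, e₁₀} ∩ {e₀, e₂, e₃, e₄, e₆, e₁₀} = {e₀, e₆, e₁₀}
… ∩ ⟦blue⟧ = {e₀, e₆, e₁₀} ∩ {e₀, e₁, e₃, e₆, e₇, e₁₀} = {e₀, e₆, e₁₀}
So ⟦blue bead that fell inside e₅⟧ = {e₀, e₆, e₁₀}.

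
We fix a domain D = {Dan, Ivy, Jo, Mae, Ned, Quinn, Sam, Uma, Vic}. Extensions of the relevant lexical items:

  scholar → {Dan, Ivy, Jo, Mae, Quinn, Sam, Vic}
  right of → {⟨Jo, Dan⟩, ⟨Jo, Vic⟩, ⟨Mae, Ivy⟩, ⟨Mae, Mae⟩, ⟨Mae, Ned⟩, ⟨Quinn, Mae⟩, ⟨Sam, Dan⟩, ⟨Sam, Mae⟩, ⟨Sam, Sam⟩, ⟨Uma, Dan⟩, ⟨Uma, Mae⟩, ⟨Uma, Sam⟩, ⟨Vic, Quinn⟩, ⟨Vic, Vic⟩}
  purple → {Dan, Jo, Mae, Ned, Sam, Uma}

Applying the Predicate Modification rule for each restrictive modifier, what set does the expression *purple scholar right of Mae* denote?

{Mae, Sam}

⟦right of Mae⟧ = {x : ⟨x, Mae⟩ ∈ ⟦right of⟧} = {Mae, Quinn, Sam, Uma}
⟦scholar⟧ = {Dan, Ivy, Jo, Mae, Quinn, Sam, Vic}
… ∩ ⟦right of Mae⟧ = {Dan, Ivy, Jo, Mae, Quinn, Sam, Vic} ∩ {Mae, Quinn, Sam, Uma} = {Mae, Quinn, Sam}
… ∩ ⟦purple⟧ = {Mae, Quinn, Sam} ∩ {Dan, Jo, Mae, Ned, Sam, Uma} = {Mae, Sam}
So ⟦purple scholar right of Mae⟧ = {Mae, Sam}.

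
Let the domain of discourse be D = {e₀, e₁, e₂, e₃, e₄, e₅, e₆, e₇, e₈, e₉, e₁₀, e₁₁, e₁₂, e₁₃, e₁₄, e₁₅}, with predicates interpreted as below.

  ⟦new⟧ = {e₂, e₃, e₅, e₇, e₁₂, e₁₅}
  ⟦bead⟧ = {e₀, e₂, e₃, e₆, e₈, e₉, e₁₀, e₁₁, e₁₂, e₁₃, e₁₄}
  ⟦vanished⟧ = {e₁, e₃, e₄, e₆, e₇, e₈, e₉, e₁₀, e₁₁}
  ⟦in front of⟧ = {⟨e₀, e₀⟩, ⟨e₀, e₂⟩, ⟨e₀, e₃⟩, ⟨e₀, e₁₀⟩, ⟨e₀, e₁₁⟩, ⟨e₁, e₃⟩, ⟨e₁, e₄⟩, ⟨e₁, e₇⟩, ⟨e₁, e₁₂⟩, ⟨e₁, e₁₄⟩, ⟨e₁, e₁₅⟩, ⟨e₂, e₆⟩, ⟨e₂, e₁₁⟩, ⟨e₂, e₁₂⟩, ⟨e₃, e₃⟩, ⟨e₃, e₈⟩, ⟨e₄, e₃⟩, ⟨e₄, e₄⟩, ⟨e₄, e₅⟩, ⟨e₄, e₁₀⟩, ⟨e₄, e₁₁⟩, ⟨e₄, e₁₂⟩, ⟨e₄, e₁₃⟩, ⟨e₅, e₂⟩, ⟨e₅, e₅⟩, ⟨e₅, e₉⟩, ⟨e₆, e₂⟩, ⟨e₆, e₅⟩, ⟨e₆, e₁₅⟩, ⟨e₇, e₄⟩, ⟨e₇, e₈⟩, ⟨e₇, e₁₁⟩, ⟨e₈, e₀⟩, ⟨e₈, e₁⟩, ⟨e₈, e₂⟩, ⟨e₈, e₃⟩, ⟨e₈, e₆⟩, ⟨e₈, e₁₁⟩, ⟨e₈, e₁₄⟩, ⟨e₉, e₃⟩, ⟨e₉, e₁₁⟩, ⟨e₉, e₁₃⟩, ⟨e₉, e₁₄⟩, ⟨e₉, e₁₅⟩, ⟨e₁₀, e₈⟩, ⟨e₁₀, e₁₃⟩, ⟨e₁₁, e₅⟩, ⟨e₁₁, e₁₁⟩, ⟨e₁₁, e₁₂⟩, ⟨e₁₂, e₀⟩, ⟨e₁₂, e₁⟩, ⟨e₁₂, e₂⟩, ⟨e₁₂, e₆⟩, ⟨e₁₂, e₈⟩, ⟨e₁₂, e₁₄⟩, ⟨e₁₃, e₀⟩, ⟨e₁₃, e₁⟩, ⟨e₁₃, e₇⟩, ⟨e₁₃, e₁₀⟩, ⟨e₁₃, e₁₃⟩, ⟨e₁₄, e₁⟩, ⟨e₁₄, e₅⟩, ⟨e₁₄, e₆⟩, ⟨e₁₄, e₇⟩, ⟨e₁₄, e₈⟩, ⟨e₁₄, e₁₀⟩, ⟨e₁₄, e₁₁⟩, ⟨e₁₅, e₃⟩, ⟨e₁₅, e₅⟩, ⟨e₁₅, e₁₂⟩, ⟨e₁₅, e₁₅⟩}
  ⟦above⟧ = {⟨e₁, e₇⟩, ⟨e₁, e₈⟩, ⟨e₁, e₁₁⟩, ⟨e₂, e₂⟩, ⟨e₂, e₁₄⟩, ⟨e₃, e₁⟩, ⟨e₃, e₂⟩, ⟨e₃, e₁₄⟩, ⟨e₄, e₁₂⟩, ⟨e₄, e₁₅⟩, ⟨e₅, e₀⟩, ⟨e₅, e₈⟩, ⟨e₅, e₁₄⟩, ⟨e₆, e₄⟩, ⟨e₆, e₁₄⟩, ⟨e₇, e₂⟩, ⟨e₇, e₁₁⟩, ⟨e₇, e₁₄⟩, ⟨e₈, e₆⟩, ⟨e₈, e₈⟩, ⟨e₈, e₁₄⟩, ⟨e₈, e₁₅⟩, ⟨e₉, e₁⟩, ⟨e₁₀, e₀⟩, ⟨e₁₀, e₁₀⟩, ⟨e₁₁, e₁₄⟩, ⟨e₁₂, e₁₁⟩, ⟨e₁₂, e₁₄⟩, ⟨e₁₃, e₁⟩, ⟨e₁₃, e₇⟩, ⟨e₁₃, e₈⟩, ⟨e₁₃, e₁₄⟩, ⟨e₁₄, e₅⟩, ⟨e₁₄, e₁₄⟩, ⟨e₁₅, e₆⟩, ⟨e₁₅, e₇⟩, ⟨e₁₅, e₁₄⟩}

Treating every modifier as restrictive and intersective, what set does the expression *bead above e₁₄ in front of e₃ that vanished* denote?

⟦above e₁₄⟧ = {x : ⟨x, e₁₄⟩ ∈ ⟦above⟧} = {e₂, e₃, e₅, e₆, e₇, e₈, e₁₁, e₁₂, e₁₃, e₁₄, e₁₅}
⟦in front of e₃⟧ = {x : ⟨x, e₃⟩ ∈ ⟦in front of⟧} = {e₀, e₁, e₃, e₄, e₈, e₉, e₁₅}
⟦that vanished⟧ = ⟦vanished⟧ = {e₁, e₃, e₄, e₆, e₇, e₈, e₉, e₁₀, e₁₁}
⟦bead⟧ = {e₀, e₂, e₃, e₆, e₈, e₉, e₁₀, e₁₁, e₁₂, e₁₃, e₁₄}
… ∩ ⟦above e₁₄⟧ = {e₀, e₂, e₃, e₆, e₈, e₉, e₁₀, e₁₁, e₁₂, e₁₃, e₁₄} ∩ {e₂, e₃, e₅, e₆, e₇, e₈, e₁₁, e₁₂, e₁₃, e₁₄, e₁₅} = {e₂, e₃, e₆, e₈, e₁₁, e₁₂, e₁₃, e₁₄}
… ∩ ⟦in front of e₃⟧ = {e₂, e₃, e₆, e₈, e₁₁, e₁₂, e₁₃, e₁₄} ∩ {e₀, e₁, e₃, e₄, e₈, e₉, e₁₅} = {e₃, e₈}
… ∩ ⟦that vanished⟧ = {e₃, e₈} ∩ {e₁, e₃, e₄, e₆, e₇, e₈, e₉, e₁₀, e₁₁} = {e₃, e₈}
So ⟦bead above e₁₄ in front of e₃ that vanished⟧ = {e₃, e₈}.

{e₃, e₈}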